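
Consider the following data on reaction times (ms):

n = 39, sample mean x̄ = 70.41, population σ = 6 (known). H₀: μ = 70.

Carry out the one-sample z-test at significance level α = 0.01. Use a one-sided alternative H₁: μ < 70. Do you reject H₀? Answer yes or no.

SE = σ/√n = 6/√39 = 0.9608
z = (x̄−μ₀)/SE = (70.41−70)/0.9608 = 0.4267
p-value (one-sided, H₁ less) = 0.66522
At α=0.01: p ≥ α → fail to reject H₀

reject H₀: no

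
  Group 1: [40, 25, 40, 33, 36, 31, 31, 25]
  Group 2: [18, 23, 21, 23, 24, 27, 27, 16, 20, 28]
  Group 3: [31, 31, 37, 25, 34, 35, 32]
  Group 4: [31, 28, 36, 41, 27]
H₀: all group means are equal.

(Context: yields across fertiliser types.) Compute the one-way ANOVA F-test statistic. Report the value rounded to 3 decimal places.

test statistic = 8.989

Group means [32.62, 22.70, 32.14, 32.60], grand mean 29.200
SSB = Σnᵢ(x̄ᵢ−x̄)² = 634.768; SSW = ΣΣ(x−x̄ᵢ)² = 612.032
MSB = 634.768/3 = 211.5893; MSW = 612.032/26 = 23.5397
F = MSB/MSW = 8.9886
df = (3, 26)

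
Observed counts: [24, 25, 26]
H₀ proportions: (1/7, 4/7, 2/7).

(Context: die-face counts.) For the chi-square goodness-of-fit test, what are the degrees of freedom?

df = k − 1 = 3 − 1 = 2

degrees of freedom = 2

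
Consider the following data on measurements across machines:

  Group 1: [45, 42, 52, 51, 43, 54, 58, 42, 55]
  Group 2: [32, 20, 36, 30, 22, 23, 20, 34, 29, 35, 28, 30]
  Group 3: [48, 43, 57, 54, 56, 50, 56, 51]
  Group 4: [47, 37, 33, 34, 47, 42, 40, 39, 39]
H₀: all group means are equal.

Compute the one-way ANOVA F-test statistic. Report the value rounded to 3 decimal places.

test statistic = 38.625

Group means [49.11, 28.25, 51.88, 39.78], grand mean 40.895
SSB = Σnᵢ(x̄ᵢ−x̄)² = 3502.010; SSW = ΣΣ(x−x̄ᵢ)² = 1027.569
MSB = 3502.010/3 = 1167.3365; MSW = 1027.569/34 = 30.2226
F = MSB/MSW = 38.6246
df = (3, 34)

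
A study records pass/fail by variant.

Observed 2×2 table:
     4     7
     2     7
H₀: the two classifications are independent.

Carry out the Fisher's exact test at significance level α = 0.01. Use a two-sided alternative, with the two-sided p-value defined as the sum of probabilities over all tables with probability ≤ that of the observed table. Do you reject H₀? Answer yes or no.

reject H₀: no

Margins: r₁=11, r₂=9, c₁=6, c₂=14, n=20
p_obs = C(11,4)·C(9,2)/C(20,6); sum pmf over tables with pmf ≤ p_obs
p-value (two-sided) = 0.64241
At α=0.01: p ≥ α → fail to reject H₀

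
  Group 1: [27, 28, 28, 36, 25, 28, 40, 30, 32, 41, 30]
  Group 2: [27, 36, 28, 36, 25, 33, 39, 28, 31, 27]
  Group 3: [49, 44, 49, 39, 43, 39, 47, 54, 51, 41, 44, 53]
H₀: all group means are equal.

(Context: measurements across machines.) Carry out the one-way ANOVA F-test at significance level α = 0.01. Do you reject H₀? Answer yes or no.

Group means [31.36, 31.00, 46.08], grand mean 36.606
SSB = Σnᵢ(x̄ᵢ−x̄)² = 1694.417; SSW = ΣΣ(x−x̄ᵢ)² = 787.462
MSB = 1694.417/2 = 847.2083; MSW = 787.462/30 = 26.2487
F = MSB/MSW = 32.2762
df = (2, 30)
p-value (upper-tail) = 0.00000
At α=0.01: p < α → reject H₀

reject H₀: yes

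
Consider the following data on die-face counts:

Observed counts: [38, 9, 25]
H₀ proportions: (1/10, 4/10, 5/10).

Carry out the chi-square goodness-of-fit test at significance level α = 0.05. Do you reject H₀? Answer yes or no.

reject H₀: yes

n = 72; E_i = n·p_i = [7.20, 28.80, 36.00]
χ² = (38−7.20)²/7.20 + (9−28.80)²/28.80 + (25−36.00)²/36.00 = 148.7292
df = 2
p-value (upper-tail) = 0.00000
At α=0.05: p < α → reject H₀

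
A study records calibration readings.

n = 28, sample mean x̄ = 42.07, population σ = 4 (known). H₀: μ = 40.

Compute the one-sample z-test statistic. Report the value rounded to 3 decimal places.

test statistic = 2.738

SE = σ/√n = 4/√28 = 0.7559
z = (x̄−μ₀)/SE = (42.07−40)/0.7559 = 2.7384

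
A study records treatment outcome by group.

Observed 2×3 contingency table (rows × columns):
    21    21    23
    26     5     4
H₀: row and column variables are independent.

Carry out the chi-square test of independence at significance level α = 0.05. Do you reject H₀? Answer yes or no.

Row totals [65, 35], col totals [47, 26, 27], n=100
χ² = (21−30.55)²/30.55 + (21−16.90)²/16.90 + (23−17.55)²/17.55 + (26−16.45)²/16.45 + (5−9.10)²/9.10 + (4−9.45)²/9.45 = 16.2071
df = 2
p-value (upper-tail) = 0.00030
At α=0.05: p < α → reject H₀

reject H₀: yes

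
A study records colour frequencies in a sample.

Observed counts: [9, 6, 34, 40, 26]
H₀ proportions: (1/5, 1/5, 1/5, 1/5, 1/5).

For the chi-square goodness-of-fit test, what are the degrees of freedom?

degrees of freedom = 4

df = k − 1 = 5 − 1 = 4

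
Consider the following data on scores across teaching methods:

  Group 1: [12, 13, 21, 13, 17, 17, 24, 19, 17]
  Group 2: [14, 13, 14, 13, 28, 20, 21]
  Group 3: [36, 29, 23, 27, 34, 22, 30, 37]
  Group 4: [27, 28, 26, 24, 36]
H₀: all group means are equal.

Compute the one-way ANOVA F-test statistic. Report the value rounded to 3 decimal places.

Group means [17.00, 17.57, 29.75, 28.20], grand mean 22.586
SSB = Σnᵢ(x̄ᵢ−x̄)² = 1025.020; SSW = ΣΣ(x−x̄ᵢ)² = 628.014
MSB = 1025.020/3 = 341.6734; MSW = 628.014/25 = 25.1206
F = MSB/MSW = 13.6013
df = (3, 25)

test statistic = 13.601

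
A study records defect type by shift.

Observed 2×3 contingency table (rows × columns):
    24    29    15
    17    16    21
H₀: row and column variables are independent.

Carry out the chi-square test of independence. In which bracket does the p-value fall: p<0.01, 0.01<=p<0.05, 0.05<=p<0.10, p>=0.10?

p-value bracket: p>=0.10

Row totals [68, 54], col totals [41, 45, 36], n=122
χ² = (24−22.85)²/22.85 + (29−25.08)²/25.08 + (15−20.07)²/20.07 + (17−18.15)²/18.15 + (16−19.92)²/19.92 + (21−15.93)²/15.93 = 4.4021
df = 2
p-value (upper-tail) = 0.11069
→ bracket: p>=0.10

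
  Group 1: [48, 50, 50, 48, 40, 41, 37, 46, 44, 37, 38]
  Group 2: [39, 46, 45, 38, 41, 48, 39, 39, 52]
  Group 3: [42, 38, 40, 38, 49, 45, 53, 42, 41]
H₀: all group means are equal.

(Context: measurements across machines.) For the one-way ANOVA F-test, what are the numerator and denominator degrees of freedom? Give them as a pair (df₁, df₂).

degrees of freedom = [2, 26]

k = 3 groups, N = 29 total
df = (k−1, N−k) = (3−1, 29−3) = (2, 26)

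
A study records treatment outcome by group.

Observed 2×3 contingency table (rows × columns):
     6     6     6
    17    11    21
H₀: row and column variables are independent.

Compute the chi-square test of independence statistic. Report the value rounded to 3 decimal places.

Row totals [18, 49], col totals [23, 17, 27], n=67
χ² = (6−6.18)²/6.18 + (6−4.57)²/4.57 + (6−7.25)²/7.25 + (17−16.82)²/16.82 + (11−12.43)²/12.43 + (21−19.75)²/19.75 = 0.9180
df = 2

test statistic = 0.918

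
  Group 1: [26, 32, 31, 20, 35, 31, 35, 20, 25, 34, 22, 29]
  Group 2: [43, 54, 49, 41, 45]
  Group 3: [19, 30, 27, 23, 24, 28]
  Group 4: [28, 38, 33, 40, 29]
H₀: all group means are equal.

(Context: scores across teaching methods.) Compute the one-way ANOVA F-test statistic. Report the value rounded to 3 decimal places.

test statistic = 18.515

Group means [28.33, 46.40, 25.17, 33.60], grand mean 31.821
SSB = Σnᵢ(x̄ᵢ−x̄)² = 1490.207; SSW = ΣΣ(x−x̄ᵢ)² = 643.900
MSB = 1490.207/3 = 496.7357; MSW = 643.900/24 = 26.8292
F = MSB/MSW = 18.5148
df = (3, 24)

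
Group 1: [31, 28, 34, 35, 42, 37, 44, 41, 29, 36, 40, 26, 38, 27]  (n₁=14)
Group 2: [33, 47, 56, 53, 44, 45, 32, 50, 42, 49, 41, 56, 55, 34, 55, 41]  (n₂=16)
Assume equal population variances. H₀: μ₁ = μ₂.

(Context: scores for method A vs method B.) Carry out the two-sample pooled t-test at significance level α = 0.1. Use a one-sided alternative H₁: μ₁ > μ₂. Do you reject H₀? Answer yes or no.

reject H₀: no

x̄₁=34.857, s₁=5.895, n₁=14
x̄₂=45.812, s₂=8.232, n₂=16
s_p² = [13·5.895² + 15·8.232²]/28 = 52.4340
SE = √(s_p²·(1/14+1/16)) = 2.6500
t = (34.857−45.812)/2.6500 = -4.1341
df = 28
p-value (one-sided, H₁ greater) = 0.99985
At α=0.1: p ≥ α → fail to reject H₀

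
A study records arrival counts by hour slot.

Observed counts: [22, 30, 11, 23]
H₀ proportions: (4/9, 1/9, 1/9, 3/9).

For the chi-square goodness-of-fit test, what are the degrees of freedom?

degrees of freedom = 3

df = k − 1 = 4 − 1 = 3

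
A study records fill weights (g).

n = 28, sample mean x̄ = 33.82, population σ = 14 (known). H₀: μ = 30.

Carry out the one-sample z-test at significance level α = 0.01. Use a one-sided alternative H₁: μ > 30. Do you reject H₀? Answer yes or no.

reject H₀: no

SE = σ/√n = 14/√28 = 2.6458
z = (x̄−μ₀)/SE = (33.82−30)/2.6458 = 1.4438
p-value (one-sided, H₁ greater) = 0.07439
At α=0.01: p ≥ α → fail to reject H₀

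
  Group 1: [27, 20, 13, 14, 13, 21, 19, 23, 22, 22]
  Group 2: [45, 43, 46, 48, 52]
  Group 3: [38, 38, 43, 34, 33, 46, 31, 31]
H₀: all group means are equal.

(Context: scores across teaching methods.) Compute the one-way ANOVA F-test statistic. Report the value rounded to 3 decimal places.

Group means [19.40, 46.80, 36.75], grand mean 31.391
SSB = Σnᵢ(x̄ᵢ−x̄)² = 2854.778; SSW = ΣΣ(x−x̄ᵢ)² = 460.700
MSB = 2854.778/2 = 1427.3891; MSW = 460.700/20 = 23.0350
F = MSB/MSW = 61.9661
df = (2, 20)

test statistic = 61.966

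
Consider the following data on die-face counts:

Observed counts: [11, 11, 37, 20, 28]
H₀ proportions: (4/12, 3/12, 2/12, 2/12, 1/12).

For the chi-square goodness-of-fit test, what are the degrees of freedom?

df = k − 1 = 5 − 1 = 4

degrees of freedom = 4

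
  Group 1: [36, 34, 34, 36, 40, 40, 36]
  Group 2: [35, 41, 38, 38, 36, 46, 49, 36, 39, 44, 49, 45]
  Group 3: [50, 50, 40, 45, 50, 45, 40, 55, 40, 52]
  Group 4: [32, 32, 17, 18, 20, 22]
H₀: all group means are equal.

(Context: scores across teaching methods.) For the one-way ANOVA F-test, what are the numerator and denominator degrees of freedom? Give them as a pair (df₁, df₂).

k = 4 groups, N = 35 total
df = (k−1, N−k) = (4−1, 35−4) = (3, 31)

degrees of freedom = [3, 31]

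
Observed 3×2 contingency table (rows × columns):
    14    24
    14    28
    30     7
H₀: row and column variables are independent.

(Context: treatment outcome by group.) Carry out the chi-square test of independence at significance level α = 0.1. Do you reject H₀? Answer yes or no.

reject H₀: yes

Row totals [38, 42, 37], col totals [58, 59], n=117
χ² = (14−18.84)²/18.84 + (24−19.16)²/19.16 + (14−20.82)²/20.82 + (28−21.18)²/21.18 + (30−18.34)²/18.34 + (7−18.66)²/18.66 = 21.5886
df = 2
p-value (upper-tail) = 0.00002
At α=0.1: p < α → reject H₀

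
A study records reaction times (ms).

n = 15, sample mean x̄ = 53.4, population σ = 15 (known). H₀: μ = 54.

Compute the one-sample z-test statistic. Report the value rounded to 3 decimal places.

SE = σ/√n = 15/√15 = 3.8730
z = (x̄−μ₀)/SE = (53.4−54)/3.8730 = -0.1549

test statistic = -0.155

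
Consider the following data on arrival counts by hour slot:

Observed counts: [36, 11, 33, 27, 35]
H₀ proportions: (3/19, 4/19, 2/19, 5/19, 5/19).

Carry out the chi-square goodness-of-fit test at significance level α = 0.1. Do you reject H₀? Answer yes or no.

n = 142; E_i = n·p_i = [22.42, 29.89, 14.95, 37.37, 37.37]
χ² = (36−22.42)²/22.42 + (11−29.89)²/29.89 + (33−14.95)²/14.95 + (27−37.37)²/37.37 + (35−37.37)²/37.37 = 44.9961
df = 4
p-value (upper-tail) = 0.00000
At α=0.1: p < α → reject H₀

reject H₀: yes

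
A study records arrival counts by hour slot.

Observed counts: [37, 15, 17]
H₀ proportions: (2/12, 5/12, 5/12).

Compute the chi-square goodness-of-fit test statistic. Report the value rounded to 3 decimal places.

test statistic = 67.922

n = 69; E_i = n·p_i = [11.50, 28.75, 28.75]
χ² = (37−11.50)²/11.50 + (15−28.75)²/28.75 + (17−28.75)²/28.75 = 67.9217
df = 2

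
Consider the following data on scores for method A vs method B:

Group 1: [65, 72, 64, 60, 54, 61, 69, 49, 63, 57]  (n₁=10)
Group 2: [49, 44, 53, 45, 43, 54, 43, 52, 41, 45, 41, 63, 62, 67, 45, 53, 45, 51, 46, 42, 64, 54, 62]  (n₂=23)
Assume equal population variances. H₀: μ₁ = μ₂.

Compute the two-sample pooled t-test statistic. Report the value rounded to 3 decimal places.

test statistic = 3.651

x̄₁=61.400, s₁=6.851, n₁=10
x̄₂=50.609, s₂=8.162, n₂=23
s_p² = [9·6.851² + 22·8.162²]/31 = 60.8993
SE = √(s_p²·(1/10+1/23)) = 2.9560
t = (61.400−50.609)/2.9560 = 3.6507
df = 31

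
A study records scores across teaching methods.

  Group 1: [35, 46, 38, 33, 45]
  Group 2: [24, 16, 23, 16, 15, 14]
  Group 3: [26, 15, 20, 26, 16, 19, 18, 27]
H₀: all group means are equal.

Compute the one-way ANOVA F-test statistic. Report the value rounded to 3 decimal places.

test statistic = 29.922

Group means [39.40, 18.00, 20.88], grand mean 24.842
SSB = Σnᵢ(x̄ᵢ−x̄)² = 1466.451; SSW = ΣΣ(x−x̄ᵢ)² = 392.075
MSB = 1466.451/2 = 733.2257; MSW = 392.075/16 = 24.5047
F = MSB/MSW = 29.9219
df = (2, 16)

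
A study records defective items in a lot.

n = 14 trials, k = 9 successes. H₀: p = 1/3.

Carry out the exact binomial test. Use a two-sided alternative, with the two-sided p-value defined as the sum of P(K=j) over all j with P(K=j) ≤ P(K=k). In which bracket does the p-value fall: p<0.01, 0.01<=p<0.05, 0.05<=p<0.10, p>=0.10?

p-value bracket: 0.01<=p<0.05

Exact binomial: n=14, k=9, p₀=1/3=0.3333
P(X=j) = C(n,j)·p₀^j·(1−p₀)^(n−j); p = Σ P(X=j) over j with P(X=j) ≤ P(X=9)
p-value (two-sided) = 0.02086
→ bracket: 0.01<=p<0.05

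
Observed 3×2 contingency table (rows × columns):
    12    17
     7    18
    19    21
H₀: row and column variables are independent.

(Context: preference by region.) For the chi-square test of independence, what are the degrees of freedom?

df = (r−1)(c−1) = (3−1)·(2−1) = 2

degrees of freedom = 2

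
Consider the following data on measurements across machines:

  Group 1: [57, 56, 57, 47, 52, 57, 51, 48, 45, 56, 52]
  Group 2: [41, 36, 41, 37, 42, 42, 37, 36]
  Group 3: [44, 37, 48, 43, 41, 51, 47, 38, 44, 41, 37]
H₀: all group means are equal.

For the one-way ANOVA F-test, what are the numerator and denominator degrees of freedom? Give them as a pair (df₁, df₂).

k = 3 groups, N = 30 total
df = (k−1, N−k) = (3−1, 30−3) = (2, 27)

degrees of freedom = [2, 27]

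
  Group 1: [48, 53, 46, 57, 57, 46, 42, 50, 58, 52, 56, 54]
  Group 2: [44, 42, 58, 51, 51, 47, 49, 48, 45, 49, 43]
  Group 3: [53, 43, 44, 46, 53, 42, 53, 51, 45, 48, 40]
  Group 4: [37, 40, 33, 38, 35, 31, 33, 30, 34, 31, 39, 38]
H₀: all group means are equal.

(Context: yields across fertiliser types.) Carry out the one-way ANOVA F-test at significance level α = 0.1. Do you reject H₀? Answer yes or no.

reject H₀: yes

Group means [51.58, 47.91, 47.09, 34.92], grand mean 45.283
SSB = Σnᵢ(x̄ᵢ−x̄)² = 1877.675; SSW = ΣΣ(x−x̄ᵢ)² = 861.652
MSB = 1877.675/3 = 625.8915; MSW = 861.652/42 = 20.5155
F = MSB/MSW = 30.5082
df = (3, 42)
p-value (upper-tail) = 0.00000
At α=0.1: p < α → reject H₀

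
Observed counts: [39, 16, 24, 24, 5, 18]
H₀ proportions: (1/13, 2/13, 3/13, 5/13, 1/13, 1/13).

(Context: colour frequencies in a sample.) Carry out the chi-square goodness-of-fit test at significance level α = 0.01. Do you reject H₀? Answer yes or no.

reject H₀: yes

n = 126; E_i = n·p_i = [9.69, 19.38, 29.08, 48.46, 9.69, 9.69]
χ² = (39−9.69)²/9.69 + (16−19.38)²/19.38 + (24−29.08)²/29.08 + (24−48.46)²/48.46 + (5−9.69)²/9.69 + (18−9.69)²/9.69 = 111.8381
df = 5
p-value (upper-tail) = 0.00000
At α=0.01: p < α → reject H₀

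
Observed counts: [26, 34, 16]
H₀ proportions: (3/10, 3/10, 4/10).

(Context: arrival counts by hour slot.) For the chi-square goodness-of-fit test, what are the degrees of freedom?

df = k − 1 = 3 − 1 = 2

degrees of freedom = 2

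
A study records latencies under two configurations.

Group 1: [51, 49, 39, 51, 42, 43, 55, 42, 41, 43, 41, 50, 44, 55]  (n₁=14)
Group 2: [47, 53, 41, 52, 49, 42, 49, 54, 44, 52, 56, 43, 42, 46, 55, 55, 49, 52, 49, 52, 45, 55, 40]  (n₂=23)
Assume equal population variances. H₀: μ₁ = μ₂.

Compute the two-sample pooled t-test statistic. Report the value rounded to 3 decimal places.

x̄₁=46.143, s₁=5.475, n₁=14
x̄₂=48.783, s₂=5.072, n₂=23
s_p² = [13·5.475² + 22·5.072²]/35 = 27.3036
SE = √(s_p²·(1/14+1/23)) = 1.7713
t = (46.143−48.783)/1.7713 = -1.4903
df = 35

test statistic = -1.490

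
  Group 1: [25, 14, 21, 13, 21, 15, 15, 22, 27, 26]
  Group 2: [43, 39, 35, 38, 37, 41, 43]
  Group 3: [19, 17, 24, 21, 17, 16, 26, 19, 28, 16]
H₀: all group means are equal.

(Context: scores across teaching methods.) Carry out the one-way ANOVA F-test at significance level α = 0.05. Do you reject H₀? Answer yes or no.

Group means [19.90, 39.43, 20.30], grand mean 25.111
SSB = Σnᵢ(x̄ᵢ−x̄)² = 1937.952; SSW = ΣΣ(x−x̄ᵢ)² = 474.714
MSB = 1937.952/2 = 968.9762; MSW = 474.714/24 = 19.7798
F = MSB/MSW = 48.9883
df = (2, 24)
p-value (upper-tail) = 0.00000
At α=0.05: p < α → reject H₀

reject H₀: yes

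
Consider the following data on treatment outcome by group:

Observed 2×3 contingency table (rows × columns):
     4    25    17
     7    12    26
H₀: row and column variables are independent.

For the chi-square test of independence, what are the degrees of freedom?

degrees of freedom = 2

df = (r−1)(c−1) = (2−1)·(3−1) = 2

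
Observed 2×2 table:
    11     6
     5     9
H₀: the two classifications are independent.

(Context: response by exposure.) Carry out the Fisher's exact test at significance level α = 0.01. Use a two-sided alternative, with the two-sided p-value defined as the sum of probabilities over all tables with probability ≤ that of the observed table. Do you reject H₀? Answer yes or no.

Margins: r₁=17, r₂=14, c₁=16, c₂=15, n=31
p_obs = C(17,11)·C(14,5)/C(31,16); sum pmf over tables with pmf ≤ p_obs
p-value (two-sided) = 0.15561
At α=0.01: p ≥ α → fail to reject H₀

reject H₀: no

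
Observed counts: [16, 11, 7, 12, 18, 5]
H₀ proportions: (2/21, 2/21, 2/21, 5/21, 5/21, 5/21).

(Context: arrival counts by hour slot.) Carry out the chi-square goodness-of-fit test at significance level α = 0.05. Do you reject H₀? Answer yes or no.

reject H₀: yes

n = 69; E_i = n·p_i = [6.57, 6.57, 6.57, 16.43, 16.43, 16.43]
χ² = (16−6.57)²/6.57 + (11−6.57)²/6.57 + (7−6.57)²/6.57 + (12−16.43)²/16.43 + (18−16.43)²/16.43 + (5−16.43)²/16.43 = 25.8348
df = 5
p-value (upper-tail) = 0.00010
At α=0.05: p < α → reject H₀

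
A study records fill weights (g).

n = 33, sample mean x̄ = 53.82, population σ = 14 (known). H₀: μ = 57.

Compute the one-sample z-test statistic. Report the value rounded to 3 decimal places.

test statistic = -1.305

SE = σ/√n = 14/√33 = 2.4371
z = (x̄−μ₀)/SE = (53.82−57)/2.4371 = -1.3048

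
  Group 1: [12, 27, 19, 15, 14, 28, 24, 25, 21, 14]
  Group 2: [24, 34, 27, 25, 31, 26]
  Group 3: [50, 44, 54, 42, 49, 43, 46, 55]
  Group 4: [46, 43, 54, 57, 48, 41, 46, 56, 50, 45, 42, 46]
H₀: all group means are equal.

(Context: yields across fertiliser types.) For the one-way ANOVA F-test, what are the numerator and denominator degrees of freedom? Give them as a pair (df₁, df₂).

k = 4 groups, N = 36 total
df = (k−1, N−k) = (4−1, 36−4) = (3, 32)

degrees of freedom = [3, 32]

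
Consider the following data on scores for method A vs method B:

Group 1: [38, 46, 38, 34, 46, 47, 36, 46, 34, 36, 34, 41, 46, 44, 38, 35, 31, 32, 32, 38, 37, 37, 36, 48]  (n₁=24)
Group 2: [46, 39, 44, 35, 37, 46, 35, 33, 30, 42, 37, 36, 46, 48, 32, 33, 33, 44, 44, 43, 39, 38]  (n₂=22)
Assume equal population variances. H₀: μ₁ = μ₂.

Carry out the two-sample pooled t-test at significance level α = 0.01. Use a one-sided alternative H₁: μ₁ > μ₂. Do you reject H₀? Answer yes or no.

x̄₁=38.750, s₁=5.359, n₁=24
x̄₂=39.091, s₂=5.415, n₂=22
s_p² = [23·5.359² + 21·5.415²]/44 = 29.0072
SE = √(s_p²·(1/24+1/22)) = 1.5897
t = (38.750−39.091)/1.5897 = -0.2144
df = 44
p-value (one-sided, H₁ greater) = 0.58441
At α=0.01: p ≥ α → fail to reject H₀

reject H₀: no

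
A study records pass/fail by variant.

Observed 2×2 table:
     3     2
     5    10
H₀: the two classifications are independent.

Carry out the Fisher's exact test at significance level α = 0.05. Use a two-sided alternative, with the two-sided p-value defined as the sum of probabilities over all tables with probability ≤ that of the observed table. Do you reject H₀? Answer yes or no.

reject H₀: no

Margins: r₁=5, r₂=15, c₁=8, c₂=12, n=20
p_obs = C(5,3)·C(15,5)/C(20,8); sum pmf over tables with pmf ≤ p_obs
p-value (two-sided) = 0.34727
At α=0.05: p ≥ α → fail to reject H₀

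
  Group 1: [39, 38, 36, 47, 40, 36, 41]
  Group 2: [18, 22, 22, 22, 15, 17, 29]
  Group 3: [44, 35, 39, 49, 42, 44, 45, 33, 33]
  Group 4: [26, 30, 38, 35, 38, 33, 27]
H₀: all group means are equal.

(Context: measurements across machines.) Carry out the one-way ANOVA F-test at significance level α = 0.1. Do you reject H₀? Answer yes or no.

Group means [39.57, 20.71, 40.44, 32.43], grand mean 33.767
SSB = Σnᵢ(x̄ᵢ−x̄)² = 1842.287; SSW = ΣΣ(x−x̄ᵢ)² = 623.079
MSB = 1842.287/3 = 614.0958; MSW = 623.079/26 = 23.9646
F = MSB/MSW = 25.6251
df = (3, 26)
p-value (upper-tail) = 0.00000
At α=0.1: p < α → reject H₀

reject H₀: yes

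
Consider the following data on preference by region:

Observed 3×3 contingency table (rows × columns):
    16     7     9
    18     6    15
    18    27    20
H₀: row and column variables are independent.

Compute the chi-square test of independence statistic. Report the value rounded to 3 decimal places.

test statistic = 10.842

Row totals [32, 39, 65], col totals [52, 40, 44], n=136
χ² = (16−12.24)²/12.24 + (7−9.41)²/9.41 + (9−10.35)²/10.35 + (18−14.91)²/14.91 + (6−11.47)²/11.47 + (15−12.62)²/12.62 + (18−24.85)²/24.85 + (27−19.12)²/19.12 + (20−21.03)²/21.03 = 10.8416
df = 4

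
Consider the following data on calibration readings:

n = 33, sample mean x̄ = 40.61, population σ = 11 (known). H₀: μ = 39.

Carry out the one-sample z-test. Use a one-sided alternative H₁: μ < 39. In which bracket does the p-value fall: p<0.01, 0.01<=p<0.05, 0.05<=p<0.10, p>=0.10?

SE = σ/√n = 11/√33 = 1.9149
z = (x̄−μ₀)/SE = (40.61−39)/1.9149 = 0.8408
p-value (one-sided, H₁ less) = 0.79977
→ bracket: p>=0.10

p-value bracket: p>=0.10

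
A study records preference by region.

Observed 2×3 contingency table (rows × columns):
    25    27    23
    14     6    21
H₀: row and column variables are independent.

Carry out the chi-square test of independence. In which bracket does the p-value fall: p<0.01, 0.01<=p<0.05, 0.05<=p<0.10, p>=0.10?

p-value bracket: 0.01<=p<0.05

Row totals [75, 41], col totals [39, 33, 44], n=116
χ² = (25−25.22)²/25.22 + (27−21.34)²/21.34 + (23−28.45)²/28.45 + (14−13.78)²/13.78 + (6−11.66)²/11.66 + (21−15.55)²/15.55 = 7.2111
df = 2
p-value (upper-tail) = 0.02717
→ bracket: 0.01<=p<0.05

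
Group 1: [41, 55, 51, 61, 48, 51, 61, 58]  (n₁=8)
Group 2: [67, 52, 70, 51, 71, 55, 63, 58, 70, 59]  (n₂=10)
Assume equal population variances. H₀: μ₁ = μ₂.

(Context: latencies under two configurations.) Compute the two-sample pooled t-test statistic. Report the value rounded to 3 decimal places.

x̄₁=53.250, s₁=6.902, n₁=8
x̄₂=61.600, s₂=7.662, n₂=10
s_p² = [7·6.902² + 9·7.662²]/16 = 53.8688
SE = √(s_p²·(1/8+1/10)) = 3.4814
t = (53.250−61.600)/3.4814 = -2.3984
df = 16

test statistic = -2.398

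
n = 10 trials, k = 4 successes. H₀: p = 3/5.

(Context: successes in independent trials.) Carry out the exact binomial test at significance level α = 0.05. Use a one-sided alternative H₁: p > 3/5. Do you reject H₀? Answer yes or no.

Exact binomial: n=10, k=4, p₀=3/5=0.6000
P(X≥4) from Σ C(n,i)·p₀^i·(1−p₀)^(n−i)
p-value (one-sided, H₁ greater) = 0.94524
At α=0.05: p ≥ α → fail to reject H₀

reject H₀: no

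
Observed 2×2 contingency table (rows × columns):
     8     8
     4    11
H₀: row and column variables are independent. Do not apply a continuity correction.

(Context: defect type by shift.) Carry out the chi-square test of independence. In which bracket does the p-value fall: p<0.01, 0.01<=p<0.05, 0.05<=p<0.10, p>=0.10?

p-value bracket: p>=0.10

Row totals [16, 15], col totals [12, 19], n=31
χ² = (8−6.19)²/6.19 + (8−9.81)²/9.81 + (4−5.81)²/5.81 + (11−9.19)²/9.19 = 1.7766
df = 1
p-value (upper-tail) = 0.18257
→ bracket: p>=0.10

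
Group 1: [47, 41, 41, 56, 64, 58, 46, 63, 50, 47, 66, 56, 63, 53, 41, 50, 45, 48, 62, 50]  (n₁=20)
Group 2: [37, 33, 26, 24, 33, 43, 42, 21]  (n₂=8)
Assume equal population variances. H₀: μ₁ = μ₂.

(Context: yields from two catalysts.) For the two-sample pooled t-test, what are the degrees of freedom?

df = n₁ + n₂ − 2 = 20 + 8 − 2 = 26

degrees of freedom = 26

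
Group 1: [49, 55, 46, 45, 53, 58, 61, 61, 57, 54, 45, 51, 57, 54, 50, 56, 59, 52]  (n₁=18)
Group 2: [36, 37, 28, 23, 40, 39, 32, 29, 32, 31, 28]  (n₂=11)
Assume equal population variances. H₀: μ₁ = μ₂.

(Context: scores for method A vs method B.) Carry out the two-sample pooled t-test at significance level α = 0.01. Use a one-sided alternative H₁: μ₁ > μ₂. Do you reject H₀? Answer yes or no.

x̄₁=53.500, s₁=5.079, n₁=18
x̄₂=32.273, s₂=5.255, n₂=11
s_p² = [17·5.079² + 10·5.255²]/27 = 26.4697
SE = √(s_p²·(1/18+1/11)) = 1.9690
t = (53.500−32.273)/1.9690 = 10.7809
df = 27
p-value (one-sided, H₁ greater) = 0.00000
At α=0.01: p < α → reject H₀

reject H₀: yes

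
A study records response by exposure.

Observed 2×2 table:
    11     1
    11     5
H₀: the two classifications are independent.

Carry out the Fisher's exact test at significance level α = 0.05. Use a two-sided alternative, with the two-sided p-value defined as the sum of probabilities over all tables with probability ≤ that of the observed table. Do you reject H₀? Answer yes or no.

Margins: r₁=12, r₂=16, c₁=22, c₂=6, n=28
p_obs = C(12,11)·C(16,11)/C(28,22); sum pmf over tables with pmf ≤ p_obs
p-value (two-sided) = 0.19648
At α=0.05: p ≥ α → fail to reject H₀

reject H₀: no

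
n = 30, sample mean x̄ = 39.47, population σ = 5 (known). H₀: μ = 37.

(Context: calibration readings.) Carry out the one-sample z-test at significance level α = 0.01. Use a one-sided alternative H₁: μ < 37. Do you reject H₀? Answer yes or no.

SE = σ/√n = 5/√30 = 0.9129
z = (x̄−μ₀)/SE = (39.47−37)/0.9129 = 2.7057
p-value (one-sided, H₁ less) = 0.99659
At α=0.01: p ≥ α → fail to reject H₀

reject H₀: no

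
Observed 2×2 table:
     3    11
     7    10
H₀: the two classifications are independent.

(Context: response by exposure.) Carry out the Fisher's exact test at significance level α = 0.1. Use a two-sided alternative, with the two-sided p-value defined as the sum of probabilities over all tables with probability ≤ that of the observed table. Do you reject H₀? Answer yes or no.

Margins: r₁=14, r₂=17, c₁=10, c₂=21, n=31
p_obs = C(14,3)·C(17,7)/C(31,10); sum pmf over tables with pmf ≤ p_obs
p-value (two-sided) = 0.28022
At α=0.1: p ≥ α → fail to reject H₀

reject H₀: no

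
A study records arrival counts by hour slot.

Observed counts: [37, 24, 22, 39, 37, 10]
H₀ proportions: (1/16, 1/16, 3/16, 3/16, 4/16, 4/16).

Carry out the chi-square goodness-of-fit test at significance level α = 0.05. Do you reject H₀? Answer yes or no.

n = 169; E_i = n·p_i = [10.56, 10.56, 31.69, 31.69, 42.25, 42.25]
χ² = (37−10.56)²/10.56 + (24−10.56)²/10.56 + (22−31.69)²/31.69 + (39−31.69)²/31.69 + (37−42.25)²/42.25 + (10−42.25)²/42.25 = 113.1854
df = 5
p-value (upper-tail) = 0.00000
At α=0.05: p < α → reject H₀

reject H₀: yes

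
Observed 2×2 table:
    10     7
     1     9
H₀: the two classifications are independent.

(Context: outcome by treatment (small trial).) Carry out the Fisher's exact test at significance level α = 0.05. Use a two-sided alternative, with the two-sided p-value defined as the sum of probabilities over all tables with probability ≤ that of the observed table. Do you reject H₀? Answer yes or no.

Margins: r₁=17, r₂=10, c₁=11, c₂=16, n=27
p_obs = C(17,10)·C(10,1)/C(27,11); sum pmf over tables with pmf ≤ p_obs
p-value (two-sided) = 0.01832
At α=0.05: p < α → reject H₀

reject H₀: yes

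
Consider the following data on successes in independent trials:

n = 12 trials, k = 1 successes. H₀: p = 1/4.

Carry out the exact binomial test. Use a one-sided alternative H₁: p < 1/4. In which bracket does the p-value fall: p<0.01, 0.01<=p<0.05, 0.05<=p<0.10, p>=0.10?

p-value bracket: p>=0.10

Exact binomial: n=12, k=1, p₀=1/4=0.2500
P(X≤1) from Σ C(n,i)·p₀^i·(1−p₀)^(n−i)
p-value (one-sided, H₁ less) = 0.15838
→ bracket: p>=0.10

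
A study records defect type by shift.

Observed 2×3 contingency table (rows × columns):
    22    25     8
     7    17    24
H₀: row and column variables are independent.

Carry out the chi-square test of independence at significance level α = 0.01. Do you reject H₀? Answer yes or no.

reject H₀: yes

Row totals [55, 48], col totals [29, 42, 32], n=103
χ² = (22−15.49)²/15.49 + (25−22.43)²/22.43 + (8−17.09)²/17.09 + (7−13.51)²/13.51 + (17−19.57)²/19.57 + (24−14.91)²/14.91 = 16.8847
df = 2
p-value (upper-tail) = 0.00022
At α=0.01: p < α → reject H₀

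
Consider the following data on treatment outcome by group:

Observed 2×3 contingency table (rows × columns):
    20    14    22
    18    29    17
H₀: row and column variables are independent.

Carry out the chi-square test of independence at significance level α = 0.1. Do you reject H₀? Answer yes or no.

Row totals [56, 64], col totals [38, 43, 39], n=120
χ² = (20−17.73)²/17.73 + (14−20.07)²/20.07 + (22−18.20)²/18.20 + (18−20.27)²/20.27 + (29−22.93)²/22.93 + (17−20.80)²/20.80 = 5.4698
df = 2
p-value (upper-tail) = 0.06490
At α=0.1: p < α → reject H₀

reject H₀: yes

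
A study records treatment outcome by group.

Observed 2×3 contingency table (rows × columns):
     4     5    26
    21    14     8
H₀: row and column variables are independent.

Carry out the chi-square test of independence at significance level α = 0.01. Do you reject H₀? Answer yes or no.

reject H₀: yes

Row totals [35, 43], col totals [25, 19, 34], n=78
χ² = (4−11.22)²/11.22 + (5−8.53)²/8.53 + (26−15.26)²/15.26 + (21−13.78)²/13.78 + (14−10.47)²/10.47 + (8−18.74)²/18.74 = 24.7929
df = 2
p-value (upper-tail) = 0.00000
At α=0.01: p < α → reject H₀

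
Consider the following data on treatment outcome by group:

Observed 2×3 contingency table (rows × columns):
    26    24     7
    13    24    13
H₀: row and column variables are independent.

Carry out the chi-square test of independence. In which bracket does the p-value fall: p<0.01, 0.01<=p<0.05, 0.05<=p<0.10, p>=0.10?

Row totals [57, 50], col totals [39, 48, 20], n=107
χ² = (26−20.78)²/20.78 + (24−25.57)²/25.57 + (7−10.65)²/10.65 + (13−18.22)²/18.22 + (24−22.43)²/22.43 + (13−9.35)²/9.35 = 5.6998
df = 2
p-value (upper-tail) = 0.05785
→ bracket: 0.05<=p<0.10

p-value bracket: 0.05<=p<0.10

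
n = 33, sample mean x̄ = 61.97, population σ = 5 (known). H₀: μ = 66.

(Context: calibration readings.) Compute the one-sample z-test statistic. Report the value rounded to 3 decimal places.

test statistic = -4.630

SE = σ/√n = 5/√33 = 0.8704
z = (x̄−μ₀)/SE = (61.97−66)/0.8704 = -4.6301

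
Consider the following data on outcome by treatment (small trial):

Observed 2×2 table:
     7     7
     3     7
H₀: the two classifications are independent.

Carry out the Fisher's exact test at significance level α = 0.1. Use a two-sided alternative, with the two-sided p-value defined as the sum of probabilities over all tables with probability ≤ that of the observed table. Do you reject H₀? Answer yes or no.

Margins: r₁=14, r₂=10, c₁=10, c₂=14, n=24
p_obs = C(14,7)·C(10,3)/C(24,10); sum pmf over tables with pmf ≤ p_obs
p-value (two-sided) = 0.42122
At α=0.1: p ≥ α → fail to reject H₀

reject H₀: no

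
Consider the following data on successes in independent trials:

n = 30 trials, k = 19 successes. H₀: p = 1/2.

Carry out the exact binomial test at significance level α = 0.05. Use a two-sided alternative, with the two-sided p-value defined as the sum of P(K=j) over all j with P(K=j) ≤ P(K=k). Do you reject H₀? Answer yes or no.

reject H₀: no

Exact binomial: n=30, k=19, p₀=1/2=0.5000
P(X=j) = C(n,j)·p₀^j·(1−p₀)^(n−j); p = Σ P(X=j) over j with P(X=j) ≤ P(X=19)
p-value (two-sided) = 0.20049
At α=0.05: p ≥ α → fail to reject H₀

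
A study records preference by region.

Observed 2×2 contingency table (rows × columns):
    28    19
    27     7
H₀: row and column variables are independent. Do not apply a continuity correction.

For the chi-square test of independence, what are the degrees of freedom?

df = (r−1)(c−1) = (2−1)·(2−1) = 1

degrees of freedom = 1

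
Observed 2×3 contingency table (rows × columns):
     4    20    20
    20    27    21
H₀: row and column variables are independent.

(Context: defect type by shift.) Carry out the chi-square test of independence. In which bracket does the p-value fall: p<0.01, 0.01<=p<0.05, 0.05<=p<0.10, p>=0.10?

p-value bracket: 0.01<=p<0.05

Row totals [44, 68], col totals [24, 47, 41], n=112
χ² = (4−9.43)²/9.43 + (20−18.46)²/18.46 + (20−16.11)²/16.11 + (20−14.57)²/14.57 + (27−28.54)²/28.54 + (21−24.89)²/24.89 = 6.9080
df = 2
p-value (upper-tail) = 0.03162
→ bracket: 0.01<=p<0.05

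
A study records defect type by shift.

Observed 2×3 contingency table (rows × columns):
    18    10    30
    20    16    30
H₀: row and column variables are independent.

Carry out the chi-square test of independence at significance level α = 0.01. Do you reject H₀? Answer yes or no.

Row totals [58, 66], col totals [38, 26, 60], n=124
χ² = (18−17.77)²/17.77 + (10−12.16)²/12.16 + (30−28.06)²/28.06 + (20−20.23)²/20.23 + (16−13.84)²/13.84 + (30−31.94)²/31.94 = 0.9778
df = 2
p-value (upper-tail) = 0.61329
At α=0.01: p ≥ α → fail to reject H₀

reject H₀: no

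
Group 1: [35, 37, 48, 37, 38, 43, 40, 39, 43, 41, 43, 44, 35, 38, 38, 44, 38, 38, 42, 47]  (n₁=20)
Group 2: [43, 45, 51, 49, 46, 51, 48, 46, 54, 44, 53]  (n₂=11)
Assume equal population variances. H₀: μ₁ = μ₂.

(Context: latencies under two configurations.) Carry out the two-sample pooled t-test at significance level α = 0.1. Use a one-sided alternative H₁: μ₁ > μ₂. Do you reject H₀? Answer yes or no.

reject H₀: no

x̄₁=40.400, s₁=3.719, n₁=20
x̄₂=48.182, s₂=3.710, n₂=11
s_p² = [19·3.719² + 10·3.710²]/29 = 13.8082
SE = √(s_p²·(1/20+1/11)) = 1.3949
t = (40.400−48.182)/1.3949 = -5.5788
df = 29
p-value (one-sided, H₁ greater) = 1.00000
At α=0.1: p ≥ α → fail to reject H₀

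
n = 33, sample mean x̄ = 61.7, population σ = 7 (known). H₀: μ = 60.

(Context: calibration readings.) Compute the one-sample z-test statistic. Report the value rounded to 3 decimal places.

SE = σ/√n = 7/√33 = 1.2185
z = (x̄−μ₀)/SE = (61.7−60)/1.2185 = 1.3951

test statistic = 1.395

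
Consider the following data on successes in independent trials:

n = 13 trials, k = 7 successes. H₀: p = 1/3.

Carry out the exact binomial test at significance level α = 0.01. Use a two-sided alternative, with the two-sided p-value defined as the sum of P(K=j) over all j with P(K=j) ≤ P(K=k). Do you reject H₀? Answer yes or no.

Exact binomial: n=13, k=7, p₀=1/3=0.3333
P(X=j) = C(n,j)·p₀^j·(1−p₀)^(n−j); p = Σ P(X=j) over j with P(X=j) ≤ P(X=7)
p-value (two-sided) = 0.14208
At α=0.01: p ≥ α → fail to reject H₀

reject H₀: no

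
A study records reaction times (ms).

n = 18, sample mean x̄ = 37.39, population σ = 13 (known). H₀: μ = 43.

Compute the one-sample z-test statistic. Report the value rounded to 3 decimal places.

test statistic = -1.831

SE = σ/√n = 13/√18 = 3.0641
z = (x̄−μ₀)/SE = (37.39−43)/3.0641 = -1.8309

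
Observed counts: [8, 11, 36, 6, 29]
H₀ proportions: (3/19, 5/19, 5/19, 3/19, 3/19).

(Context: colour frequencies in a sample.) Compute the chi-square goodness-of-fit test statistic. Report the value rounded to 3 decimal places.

n = 90; E_i = n·p_i = [14.21, 23.68, 23.68, 14.21, 14.21]
χ² = (8−14.21)²/14.21 + (11−23.68)²/23.68 + (36−23.68)²/23.68 + (6−14.21)²/14.21 + (29−14.21)²/14.21 = 36.0474
df = 4

test statistic = 36.047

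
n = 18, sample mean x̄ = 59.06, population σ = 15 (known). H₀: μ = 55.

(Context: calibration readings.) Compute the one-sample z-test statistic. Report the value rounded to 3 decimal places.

SE = σ/√n = 15/√18 = 3.5355
z = (x̄−μ₀)/SE = (59.06−55)/3.5355 = 1.1483

test statistic = 1.148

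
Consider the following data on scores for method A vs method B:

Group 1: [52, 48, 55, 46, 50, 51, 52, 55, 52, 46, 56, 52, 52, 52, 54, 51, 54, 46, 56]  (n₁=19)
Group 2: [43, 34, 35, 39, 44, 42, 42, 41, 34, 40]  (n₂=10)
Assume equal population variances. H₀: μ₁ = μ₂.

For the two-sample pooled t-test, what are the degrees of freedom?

df = n₁ + n₂ − 2 = 19 + 10 − 2 = 27

degrees of freedom = 27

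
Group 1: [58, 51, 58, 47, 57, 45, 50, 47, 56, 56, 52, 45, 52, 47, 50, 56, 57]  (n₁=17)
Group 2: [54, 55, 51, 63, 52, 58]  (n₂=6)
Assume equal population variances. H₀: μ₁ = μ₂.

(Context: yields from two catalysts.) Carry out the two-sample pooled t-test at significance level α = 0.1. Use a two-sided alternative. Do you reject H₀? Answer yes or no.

x̄₁=52.000, s₁=4.690, n₁=17
x̄₂=55.500, s₂=4.416, n₂=6
s_p² = [16·4.690² + 5·4.416²]/21 = 21.4048
SE = √(s_p²·(1/17+1/6)) = 2.1969
t = (52.000−55.500)/2.1969 = -1.5931
df = 21
p-value (two-sided) = 0.12607
At α=0.1: p ≥ α → fail to reject H₀

reject H₀: no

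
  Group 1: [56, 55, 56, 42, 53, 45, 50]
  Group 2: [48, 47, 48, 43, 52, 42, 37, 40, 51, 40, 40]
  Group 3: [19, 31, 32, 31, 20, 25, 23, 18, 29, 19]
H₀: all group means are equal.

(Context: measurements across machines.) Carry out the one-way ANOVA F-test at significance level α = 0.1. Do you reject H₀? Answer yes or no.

reject H₀: yes

Group means [51.00, 44.36, 24.70], grand mean 39.000
SSB = Σnᵢ(x̄ᵢ−x̄)² = 3369.355; SSW = ΣΣ(x−x̄ᵢ)² = 728.645
MSB = 3369.355/2 = 1684.6773; MSW = 728.645/25 = 29.1458
F = MSB/MSW = 57.8017
df = (2, 25)
p-value (upper-tail) = 0.00000
At α=0.1: p < α → reject H₀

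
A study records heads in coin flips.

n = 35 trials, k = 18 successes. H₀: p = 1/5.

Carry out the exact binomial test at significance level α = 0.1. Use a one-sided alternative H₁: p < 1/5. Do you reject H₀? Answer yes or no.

reject H₀: no

Exact binomial: n=35, k=18, p₀=1/5=0.2000
P(X≤18) from Σ C(n,i)·p₀^i·(1−p₀)^(n−i)
p-value (one-sided, H₁ less) = 0.99999
At α=0.1: p ≥ α → fail to reject H₀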